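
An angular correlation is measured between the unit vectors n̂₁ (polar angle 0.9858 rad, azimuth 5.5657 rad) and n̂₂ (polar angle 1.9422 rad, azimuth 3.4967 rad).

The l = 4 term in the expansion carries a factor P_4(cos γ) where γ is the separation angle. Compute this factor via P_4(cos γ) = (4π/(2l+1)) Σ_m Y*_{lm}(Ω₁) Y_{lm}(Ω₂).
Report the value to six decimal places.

-0.383224

Summing Y*_{l m}(θ₁,φ₁)·Y_{l m}(θ₂,φ₂) over m ∈ [−4, 4]; prefactor 4π/(2·4+1) = 1.396263:
  [-4]  conj(Y_{4,-4})(Ω₁) = -0.205963-0.057368i ; Y_{4,-4}(Ω₂) = +0.049979-0.329870i ; Δ = -0.029218+0.065074i
  [-3]  conj(Y_{4,-3})(Ω₁) = -0.220056-0.334664i ; Y_{4,-3}(Ω₂) = +0.177969-0.321574i ; Δ = -0.146782+0.011204i
  [-2]  conj(Y_{4,-2})(Ω₁) = +0.035718-0.261352i ; Y_{4,-2}(Ω₂) = -0.017179+0.014772i ; Δ = +0.003247+0.005017i
  [-1]  conj(Y_{4,-1})(Ω₁) = -0.142039+0.123947i ; Y_{4,-1}(Ω₂) = -0.311714+0.115592i ; Δ = +0.029948-0.055055i
  [+0]  conj(Y_{4,0})(Ω₁) = -0.306084-0.000000i ; Y_{4,0}(Ω₂) = -0.036413+0.000000i ; Δ = +0.011145+0.000000i
  [+1]  conj(Y_{4,1})(Ω₁) = +0.142039+0.123947i ; Y_{4,1}(Ω₂) = +0.311714+0.115592i ; Δ = +0.029948+0.055055i
  [+2]  conj(Y_{4,2})(Ω₁) = +0.035718+0.261352i ; Y_{4,2}(Ω₂) = -0.017179-0.014772i ; Δ = +0.003247-0.005017i
  [+3]  conj(Y_{4,3})(Ω₁) = +0.220056-0.334664i ; Y_{4,3}(Ω₂) = -0.177969-0.321574i ; Δ = -0.146782-0.011204i
  [+4]  conj(Y_{4,4})(Ω₁) = -0.205963+0.057368i ; Y_{4,4}(Ω₂) = +0.049979+0.329870i ; Δ = -0.029218-0.065074i
Accumulated sum -0.274464-0.000000i; after 4π/(2l+1) scaling, -0.383224-0.000000i ⇒ P_4 = -0.383224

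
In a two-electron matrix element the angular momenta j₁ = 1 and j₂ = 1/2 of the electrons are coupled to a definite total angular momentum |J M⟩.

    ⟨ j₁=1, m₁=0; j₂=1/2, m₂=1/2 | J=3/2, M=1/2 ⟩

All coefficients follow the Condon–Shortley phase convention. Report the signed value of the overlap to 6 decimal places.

j₁+j₂−J=0  J+j₁−j₂=2  J−j₁+j₂=1  j₁+j₂+J+1=4
(j₁±m₁, j₂±m₂, J±M) = (1,1,1,0,2,1)
P² = 2/3
sum k=0..0:
  [0] +1/1 = 1
S = 1
C² = P²·S² = 2/3 ; C = +0.816497

+√(2/3) ≈ +0.816497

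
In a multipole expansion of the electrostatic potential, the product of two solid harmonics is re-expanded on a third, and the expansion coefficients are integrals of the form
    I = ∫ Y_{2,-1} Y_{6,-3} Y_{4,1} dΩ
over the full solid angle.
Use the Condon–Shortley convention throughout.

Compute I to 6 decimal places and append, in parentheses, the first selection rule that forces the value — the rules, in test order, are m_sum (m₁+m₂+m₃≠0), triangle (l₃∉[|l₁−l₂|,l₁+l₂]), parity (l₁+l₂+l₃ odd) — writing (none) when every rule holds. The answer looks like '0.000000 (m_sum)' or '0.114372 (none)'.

0.000000 (m_sum)

Σmᵢ = -3 ≠ 0, so the φ-integral vanishes; I = 0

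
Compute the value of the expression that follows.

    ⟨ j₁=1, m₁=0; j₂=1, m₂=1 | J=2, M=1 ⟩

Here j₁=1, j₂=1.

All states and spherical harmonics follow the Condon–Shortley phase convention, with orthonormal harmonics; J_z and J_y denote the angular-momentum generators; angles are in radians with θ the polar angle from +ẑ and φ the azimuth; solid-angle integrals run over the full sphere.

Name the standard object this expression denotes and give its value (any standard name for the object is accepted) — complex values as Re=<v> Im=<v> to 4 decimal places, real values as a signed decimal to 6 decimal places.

This is a Clebsch–Gordan (vector-coupling) coefficient.
triangle: 0!×2!×2!/5! = 4/120
(j±m)!: 1!×1!×2!×0!×3!×1! = 12
prefactor² = (2J+1)×Δ×N² = 2
  k=0: +1/(0!×0!×1!×2!×1!×0!) = 1/2
Σ = 1/2  ⇒  CG² = 2×(1/2)² = 1/2
CG = +√(1/2) = +0.707107

Clebsch–Gordan coefficient, +√(1/2) ≈ +0.707107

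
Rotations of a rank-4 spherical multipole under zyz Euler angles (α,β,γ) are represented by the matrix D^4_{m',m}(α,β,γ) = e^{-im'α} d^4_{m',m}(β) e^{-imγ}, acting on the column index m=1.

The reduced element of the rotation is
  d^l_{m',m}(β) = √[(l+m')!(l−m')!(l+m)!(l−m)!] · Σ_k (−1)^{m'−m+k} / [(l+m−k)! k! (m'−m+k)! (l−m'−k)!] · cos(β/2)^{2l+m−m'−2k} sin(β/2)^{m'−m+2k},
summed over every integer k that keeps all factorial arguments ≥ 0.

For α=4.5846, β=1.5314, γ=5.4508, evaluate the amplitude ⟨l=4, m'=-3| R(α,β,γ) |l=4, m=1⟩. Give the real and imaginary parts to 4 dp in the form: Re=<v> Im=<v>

Split into d^4_{-3,1}(β=1.5314) × two z-phases.
Half-angle: c=0.720897, s=0.693042. N=√(1·5040·120·6)=1904.940944
k∈{4,5} keeps every argument non-negative
  k=4: (−1)^0·1904.9409/(144)·0.7209^4·0.6930^4 = +0.824234
  k=5: (−1)^1·1904.9409/(240)·0.7209^2·0.6930^6 = -0.457061
d^4_{-3,1}(1.5314) = +0.824234 -0.457061 = +0.367174
Attach z-rotation phases: D = e^{-i(-3)(4.5846)}·(+0.367174)·e^{-i(1)(5.4508)} = -0.159383+0.330777i

Re=-0.1594 Im=0.3308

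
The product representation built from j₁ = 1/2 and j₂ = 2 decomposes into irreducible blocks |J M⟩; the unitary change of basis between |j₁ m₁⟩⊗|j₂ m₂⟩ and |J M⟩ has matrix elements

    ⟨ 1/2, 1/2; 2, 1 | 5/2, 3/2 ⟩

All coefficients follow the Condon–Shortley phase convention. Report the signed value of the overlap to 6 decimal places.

triangle: 0!×1!×4!/6! = 24/720
(j±m)!: 1!×0!×3!×1!×4!×1! = 144
prefactor² = (2J+1)×Δ×N² = 144/5
  k=0: +1/(0!×0!×0!×3!×1!×1!) = 1/6
Σ = 1/6  ⇒  CG² = 144/5×(1/6)² = 4/5
CG = +√(4/5) = +0.894427

+√(4/5) ≈ +0.894427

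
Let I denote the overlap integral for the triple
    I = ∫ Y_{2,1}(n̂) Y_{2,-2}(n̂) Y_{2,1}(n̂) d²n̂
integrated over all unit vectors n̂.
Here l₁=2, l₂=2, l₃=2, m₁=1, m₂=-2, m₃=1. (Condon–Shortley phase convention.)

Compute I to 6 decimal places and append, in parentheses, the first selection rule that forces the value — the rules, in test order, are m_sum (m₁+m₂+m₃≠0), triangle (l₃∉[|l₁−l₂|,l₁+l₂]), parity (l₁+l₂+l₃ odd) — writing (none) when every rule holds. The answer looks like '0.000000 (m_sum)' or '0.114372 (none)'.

Rules hold: Σm=0, L=6 even, 0≤2≤4.
N = 5·5·5 = 125
Δ = 2!·2!·2!/7! = 1/630
Racah Σ t=0..2: t=0:+1/8 t=1:−1/1 t=2:+1/8 = -3/4
⇒ 3j(2 2 2; 0 0 0)² = 2/35, sgn -1
Racah Σ t=0..0: t=0:+1/4 = 1/4
⇒ 3j(2 2 2; 1 -2 1)² = 3/35, sgn -1
4πI² = N·(3j₀)²·(3jₘ)² = 30/49
I = +1·√(0.612245/4π) = 0.22072812
No selection rule forces the value: the integral is nonzero (none).

0.220728 (none)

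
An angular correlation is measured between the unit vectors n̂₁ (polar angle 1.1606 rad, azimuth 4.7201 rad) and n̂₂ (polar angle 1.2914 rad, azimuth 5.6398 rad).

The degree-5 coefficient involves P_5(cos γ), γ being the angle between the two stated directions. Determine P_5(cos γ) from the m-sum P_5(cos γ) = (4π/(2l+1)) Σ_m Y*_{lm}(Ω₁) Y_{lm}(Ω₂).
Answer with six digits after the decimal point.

Summing Y*_{l m}(θ₁,φ₁)·Y_{l m}(θ₂,φ₂) over m ∈ [−5, 5]; prefactor 4π/(2·5+1) = 1.142397:
  m=-5: (0.01160 - 0.30079j) × (-0.37978 - 0.02866j) = -0.01303 + 0.11390j  (running Σ = -0.01303 + 0.11390j)
  m=-4: (0.41375 + 0.01277j) × (-0.29127 + 0.18589j) = -0.12289 + 0.07320j  (running Σ = -0.13591 + 0.18710j)
  m=-3: (-0.00266 + 0.11504j) × (0.03409 - 0.09075j) = 0.01035 + 0.00416j  (running Σ = -0.12556 + 0.19126j)
  m=-2: (0.29717 + 0.00458j) × (-0.09340 - 0.31995j) = -0.02629 - 0.09551j  (running Σ = -0.15185 + 0.09575j)
  m=-1: (-0.00157 + 0.20422j) × (0.01397 + 0.01048j) = -0.00216 + 0.00284j  (running Σ = -0.15402 + 0.09859j)
  m=0: (0.25470 + 0.00000j) × (0.32383 + 0.00000j) = 0.08248 + 0.00000j  (running Σ = -0.07154 + 0.09859j)
  m=1: (0.00157 + 0.20422j) × (-0.01397 + 0.01048j) = -0.00216 - 0.00284j  (running Σ = -0.07370 + 0.09575j)
  m=2: (0.29717 - 0.00458j) × (-0.09340 + 0.31995j) = -0.02629 + 0.09551j  (running Σ = -0.09999 + 0.19126j)
  m=3: (0.00266 + 0.11504j) × (-0.03409 - 0.09075j) = 0.01035 - 0.00416j  (running Σ = -0.08964 + 0.18710j)
  m=4: (0.41375 - 0.01277j) × (-0.29127 - 0.18589j) = -0.12289 - 0.07320j  (running Σ = -0.21252 + 0.11390j)
  m=5: (-0.01160 - 0.30079j) × (0.37978 - 0.02866j) = -0.01303 - 0.11390j  (running Σ = -0.22555 + 0.00000j)
Accumulated sum -0.22555 + 0.00000j; after 4π/(2l+1) scaling, -0.25767 + 0.00000j ⇒ P_5 = -0.257670

-0.257670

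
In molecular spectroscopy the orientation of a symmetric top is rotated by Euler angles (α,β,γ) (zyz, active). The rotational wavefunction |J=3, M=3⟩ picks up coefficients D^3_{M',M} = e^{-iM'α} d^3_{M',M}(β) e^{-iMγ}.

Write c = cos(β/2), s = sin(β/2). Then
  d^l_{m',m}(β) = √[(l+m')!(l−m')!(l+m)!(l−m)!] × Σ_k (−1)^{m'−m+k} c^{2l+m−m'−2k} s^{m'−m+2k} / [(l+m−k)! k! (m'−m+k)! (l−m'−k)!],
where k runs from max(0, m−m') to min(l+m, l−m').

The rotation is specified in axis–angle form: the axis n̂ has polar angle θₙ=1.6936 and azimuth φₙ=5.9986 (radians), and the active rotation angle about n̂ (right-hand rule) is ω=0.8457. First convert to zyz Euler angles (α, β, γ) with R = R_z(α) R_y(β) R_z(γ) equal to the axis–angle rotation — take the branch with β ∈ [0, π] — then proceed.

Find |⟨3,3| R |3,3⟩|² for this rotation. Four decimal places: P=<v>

Axis–angle → zyz. n̂ = (sinθₙcosφₙ, sinθₙsinφₙ, cosθₙ) = (+0.952550, -0.278645, -0.122495), ω = 0.8457.
R = I cosω + sinω [n̂]ₓ + (1−cosω) n̂n̂ᵀ gives
  R = [+0.968797, +0.002287, -0.247846; -0.181072, +0.689357, -0.701427; +0.169250, +0.724418, +0.668261]
β = atan2(√(R₁₃²+R₂₃²), R₃₃) = 0.838927; α = atan2(R₂₃, R₁₃) mod 2π = 4.372737; γ = atan2(R₃₂, −R₃₁) mod 2π = 1.800315
First d^3_{3,3}(β=0.8389), then the phase factors e^{-i(3)α} and e^{-i(3)γ}:
c=cos(0.838927/2)=0.913307, s=sin(0.838927/2)=0.407271; N=√[720·1·720·1]=720.000000
k∈{0} keeps every argument non-negative
  k=0: (−1)^0·720.0000/(720)·0.9133^6·0.4073^0 = +0.580366
d^3_{3,3}(0.8389) = +0.580366
|D^3_{3,3}|² = |d^3_{3,3}(β)|² = (+0.580366)² = 0.336825 (the z-rotation phases have unit modulus)

P=0.3368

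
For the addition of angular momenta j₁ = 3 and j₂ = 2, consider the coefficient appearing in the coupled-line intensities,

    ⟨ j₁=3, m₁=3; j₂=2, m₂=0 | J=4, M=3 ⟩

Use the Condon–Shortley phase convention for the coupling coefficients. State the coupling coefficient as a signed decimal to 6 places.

triangle: 1!·5!·3!/10! = 720/3628800
(j±m)!: 6!·0!·2!·2!·7!·1! = 14515200
prefactor² = (2J+1)·Δ·N² = 25920
  k=0: +1/(0!·1!·0!·2!·5!·1!) = 1/240
Σ = 1/240  ⇒  CG² = 25920·(1/240)² = 9/20
CG = +√(9/20) = +0.670820

+√(9/20) = +0.670820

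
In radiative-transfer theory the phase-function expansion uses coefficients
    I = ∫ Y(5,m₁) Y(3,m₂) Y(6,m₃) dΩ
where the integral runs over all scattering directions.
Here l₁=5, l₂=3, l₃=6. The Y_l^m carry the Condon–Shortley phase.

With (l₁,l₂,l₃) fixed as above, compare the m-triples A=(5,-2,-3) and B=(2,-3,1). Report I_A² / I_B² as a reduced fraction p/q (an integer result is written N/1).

18/49

l's match ⇒ only the (l;m) 3-j factors differ between A and B.
A: triangle coeff Δ(5,3,6) = 1/675675; Σ_t [0,0]: t=0:+1/483840 = 1/483840; (3j)²=6/1001 [(5 3 6; 5 -2 -3)], sign=-1
B: triangle coeff Δ(5,3,6) = 1/675675; Σ_t [0,0]: t=0:+1/34560 = 1/34560; (3j)²=7/429 [(5 3 6; 2 -3 1)], sign=-1
I_A²/I_B² = (6/1001)/(7/429) = 18/49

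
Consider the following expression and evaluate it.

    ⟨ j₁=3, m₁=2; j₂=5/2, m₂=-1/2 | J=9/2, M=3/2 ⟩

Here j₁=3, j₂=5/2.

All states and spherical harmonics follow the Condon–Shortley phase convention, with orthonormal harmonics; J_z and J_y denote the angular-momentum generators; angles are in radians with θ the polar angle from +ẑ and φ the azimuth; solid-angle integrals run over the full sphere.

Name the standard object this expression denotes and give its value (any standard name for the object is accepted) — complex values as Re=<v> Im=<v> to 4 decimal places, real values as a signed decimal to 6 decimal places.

Clebsch–Gordan coefficient, +√(169/462) ≈ +0.604815

This is a Clebsch–Gordan (vector-coupling) coefficient.
j₁+j₂−J=1  J+j₁−j₂=5  J−j₁+j₂=4  j₁+j₂+J+1=11
(j₁±m₁, j₂±m₂, J±M) = (5,1,2,3,6,3)
P² = 345600/77
sum k=0..1:
  [0] +1/96 = 1/96
  [1] −1/720 = -1/720
S = 13/1440
C² = P²·S² = 169/462 ; C = +0.604815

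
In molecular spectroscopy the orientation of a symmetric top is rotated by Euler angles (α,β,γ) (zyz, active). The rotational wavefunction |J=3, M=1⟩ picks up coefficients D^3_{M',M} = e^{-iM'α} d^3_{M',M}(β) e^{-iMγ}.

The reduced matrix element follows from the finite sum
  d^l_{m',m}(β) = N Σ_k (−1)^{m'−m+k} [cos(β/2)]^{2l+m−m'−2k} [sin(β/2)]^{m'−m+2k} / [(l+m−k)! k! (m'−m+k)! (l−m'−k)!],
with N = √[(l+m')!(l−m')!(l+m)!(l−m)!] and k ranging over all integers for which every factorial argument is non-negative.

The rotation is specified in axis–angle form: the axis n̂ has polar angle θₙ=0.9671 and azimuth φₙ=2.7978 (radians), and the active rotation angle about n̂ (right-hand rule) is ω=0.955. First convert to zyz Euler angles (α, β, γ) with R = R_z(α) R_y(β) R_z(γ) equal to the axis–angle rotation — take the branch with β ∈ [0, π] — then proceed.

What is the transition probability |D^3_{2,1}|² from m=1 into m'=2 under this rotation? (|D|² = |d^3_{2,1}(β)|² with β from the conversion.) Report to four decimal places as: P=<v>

Axis–angle → zyz. n̂ = (sinθₙcosφₙ, sinθₙsinφₙ, cosθₙ) = (-0.775069, +0.277482, +0.567689), ω = 0.9550.
R = I cosω + sinω [n̂]ₓ + (1−cosω) n̂n̂ᵀ gives
  R = [+0.831353, -0.554255, +0.040661; +0.372570, +0.610131, +0.699236; -0.412364, -0.566163, +0.713733]
β = atan2(√(R₁₃²+R₂₃²), R₃₃) = 0.775982; α = atan2(R₂₃, R₁₃) mod 2π = 1.512711; γ = atan2(R₃₂, −R₃₁) mod 2π = 5.341889
First d^3_{2,1}(β=0.7760), then the phase factors e^{-i(2)α} and e^{-i(1)γ}:
c=cos(0.775982/2)=0.925671, s=sin(0.775982/2)=0.378330; N=√[120·1·24·2]=75.894664
Admissible k: 0..1 (factorial args all ≥0)
  k=0: (−1)^1·75.8947/(24)·0.9257^5·0.3783^1 = -0.813118
  k=1: (−1)^2·75.8947/(12)·0.9257^3·0.3783^3 = +0.271651
d^3_{2,1}(0.7760) = -0.813118 +0.271651 = -0.541467
|D^3_{2,1}|² = |d^3_{2,1}(β)|² = (-0.541467)² = 0.293187 (the z-rotation phases have unit modulus)

P=0.2932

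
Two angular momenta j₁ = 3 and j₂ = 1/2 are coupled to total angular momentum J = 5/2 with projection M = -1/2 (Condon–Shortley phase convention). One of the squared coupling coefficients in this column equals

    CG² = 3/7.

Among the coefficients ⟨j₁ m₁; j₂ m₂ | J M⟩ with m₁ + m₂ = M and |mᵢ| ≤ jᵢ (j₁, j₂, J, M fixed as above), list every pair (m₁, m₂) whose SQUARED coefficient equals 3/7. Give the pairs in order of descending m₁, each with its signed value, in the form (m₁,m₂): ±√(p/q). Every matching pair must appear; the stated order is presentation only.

Admissible pairs with m₁+m₂ = M = -1/2: (-1,1/2), (0,-1/2)
  (m₁,m₂)=(0,-1/2): CG² = 3/7, CG = +√(3/7)   ← matches the target
  (m₁,m₂)=(-1,1/2): CG² = 4/7, CG = −√(4/7)
Pairs with CG² = 3/7: (0,-1/2): +√(3/7)

(0,-1/2): +√(3/7)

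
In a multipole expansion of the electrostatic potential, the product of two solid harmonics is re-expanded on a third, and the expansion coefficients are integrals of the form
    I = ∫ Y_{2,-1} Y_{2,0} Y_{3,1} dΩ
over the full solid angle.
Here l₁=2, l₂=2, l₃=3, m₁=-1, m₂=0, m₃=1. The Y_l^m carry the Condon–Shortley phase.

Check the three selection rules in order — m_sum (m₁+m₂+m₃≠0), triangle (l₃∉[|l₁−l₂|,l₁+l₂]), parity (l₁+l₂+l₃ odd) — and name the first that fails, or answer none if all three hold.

m₁+m₂+m₃ = -1 + 0 + 1 = 0  ✓
triangle: |2−2|=0 ≤ l₃=3 ≤ 2+2=4  ✓
parity: l₁+l₂+l₃ = 7 is odd  ✗

parity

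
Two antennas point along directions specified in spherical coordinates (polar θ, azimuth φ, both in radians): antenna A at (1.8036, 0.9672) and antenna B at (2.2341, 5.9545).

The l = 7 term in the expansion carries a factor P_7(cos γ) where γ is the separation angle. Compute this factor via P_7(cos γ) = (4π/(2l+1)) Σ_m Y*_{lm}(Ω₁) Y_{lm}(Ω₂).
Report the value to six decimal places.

-0.131367

Expand P_7 via completeness: Σ_{m} conj(Y_{7,m}) at Ω₁ times Y_{7,m} at Ω₂ —
  term(m=-7) = -0.03653 + 0.01348j   from Y*(Ω₁)=0.36487 + 0.19332j, Y(Ω₂)=-0.06289 + 0.07027j
  term(m=-6) = 0.00794 + 0.10070j   from Y*(Ω₁)=-0.32493 + 0.16916j, Y(Ω₂)=0.10771 - 0.25382j
  term(m=-5) = -0.04234 - 0.00842j   from Y*(Ω₁)=-0.01216 + 0.09784j, Y(Ω₂)=-0.03177 + 0.43671j
  term(m=-4) = -0.05341 + 0.10485j   from Y*(Ω₁)=-0.26167 - 0.23286j, Y(Ω₂)=-0.08508 - 0.32497j
  term(m=-3) = -0.00064 - 0.00059j   from Y*(Ω₁)=0.01067 - 0.00261j, Y(Ω₂)=-0.04387 - 0.06628j
  term(m=-2) = 0.10236 - 0.06273j   from Y*(Ω₁)=0.11608 - 0.30504j, Y(Ω₂)=0.29117 + 0.22475j
  term(m=-1) = -0.00114 - 0.00406j   from Y*(Ω₁)=0.02991 + 0.04338j, Y(Ω₂)=-0.07569 - 0.02581j
  term(m=+0) = -0.10926 + 0.00000j   from Y*(Ω₁)=0.31716 + 0.00000j, Y(Ω₂)=-0.34449 + 0.00000j
  term(m=+1) = -0.00114 + 0.00406j   from Y*(Ω₁)=-0.02991 + 0.04338j, Y(Ω₂)=0.07569 - 0.02581j
  term(m=+2) = 0.10236 + 0.06273j   from Y*(Ω₁)=0.11608 + 0.30504j, Y(Ω₂)=0.29117 - 0.22475j
  term(m=+3) = -0.00064 + 0.00059j   from Y*(Ω₁)=-0.01067 - 0.00261j, Y(Ω₂)=0.04387 - 0.06628j
  term(m=+4) = -0.05341 - 0.10485j   from Y*(Ω₁)=-0.26167 + 0.23286j, Y(Ω₂)=-0.08508 + 0.32497j
  term(m=+5) = -0.04234 + 0.00842j   from Y*(Ω₁)=0.01216 + 0.09784j, Y(Ω₂)=0.03177 + 0.43671j
  term(m=+6) = 0.00794 - 0.10070j   from Y*(Ω₁)=-0.32493 - 0.16916j, Y(Ω₂)=0.10771 + 0.25382j
  term(m=+7) = -0.03653 - 0.01348j   from Y*(Ω₁)=-0.36487 + 0.19332j, Y(Ω₂)=0.06289 + 0.07027j
Accumulated sum -0.15681 + 0.00000j; after 4π/(2l+1) scaling, -0.13137 + 0.00000j ⇒ P_7 = -0.131367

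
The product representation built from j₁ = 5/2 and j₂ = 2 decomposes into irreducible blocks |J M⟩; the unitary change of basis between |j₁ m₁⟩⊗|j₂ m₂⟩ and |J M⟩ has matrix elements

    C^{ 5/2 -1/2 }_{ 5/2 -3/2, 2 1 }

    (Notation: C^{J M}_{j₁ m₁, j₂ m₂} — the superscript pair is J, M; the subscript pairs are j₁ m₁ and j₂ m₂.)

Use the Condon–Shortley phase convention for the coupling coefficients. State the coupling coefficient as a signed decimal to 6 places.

+0.414039  (= +√(6/35))

triangle: 2!·3!·2!/8! = 24/40320
(j±m)!: 1!·4!·3!·1!·2!·3! = 1728
prefactor² = (2J+1)·Δ·N² = 216/35
  k=1: −1/(1!·1!·3!·2!·0!·0!) = -1/12
  k=2: +1/(2!·0!·2!·1!·1!·1!) = 1/4
Σ = 1/6  ⇒  CG² = 216/35·(1/6)² = 6/35
CG = +√(6/35) = +0.414039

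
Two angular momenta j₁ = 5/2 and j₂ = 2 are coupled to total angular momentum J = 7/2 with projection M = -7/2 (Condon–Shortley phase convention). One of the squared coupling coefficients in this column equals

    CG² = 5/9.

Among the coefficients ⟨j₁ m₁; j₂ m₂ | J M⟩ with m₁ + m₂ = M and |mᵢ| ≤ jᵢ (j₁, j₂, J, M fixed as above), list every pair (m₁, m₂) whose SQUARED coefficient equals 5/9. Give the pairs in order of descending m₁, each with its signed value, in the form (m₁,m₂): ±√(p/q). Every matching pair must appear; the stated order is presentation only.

Admissible pairs with m₁+m₂ = M = -7/2: (-5/2,-1), (-3/2,-2)
  (m₁,m₂)=(-3/2,-2): CG² = 4/9, CG = +√(4/9)
  (m₁,m₂)=(-5/2,-1): CG² = 5/9, CG = −√(5/9)   ← matches the target
Pairs with CG² = 5/9: (-5/2,-1): −√(5/9)

(-5/2,-1): −√(5/9)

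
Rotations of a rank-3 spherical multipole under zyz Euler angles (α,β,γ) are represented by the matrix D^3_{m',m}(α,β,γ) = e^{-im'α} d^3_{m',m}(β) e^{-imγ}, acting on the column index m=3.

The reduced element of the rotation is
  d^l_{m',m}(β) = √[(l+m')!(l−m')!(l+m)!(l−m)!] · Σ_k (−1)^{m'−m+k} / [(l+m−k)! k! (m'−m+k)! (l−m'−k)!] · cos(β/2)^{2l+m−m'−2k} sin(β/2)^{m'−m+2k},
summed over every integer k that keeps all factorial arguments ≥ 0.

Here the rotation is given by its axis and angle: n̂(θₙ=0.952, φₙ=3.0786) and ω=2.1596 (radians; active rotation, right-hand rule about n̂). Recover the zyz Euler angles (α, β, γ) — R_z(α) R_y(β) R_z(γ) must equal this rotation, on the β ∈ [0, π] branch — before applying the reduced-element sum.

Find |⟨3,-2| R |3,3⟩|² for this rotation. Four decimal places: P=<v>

P=0.1062

Axis–angle → zyz. n̂ = (sinθₙcosφₙ, sinθₙsinφₙ, cosθₙ) = (-0.812962, +0.051278, +0.580055), ω = 2.1596.
R = I cosω + sinω [n̂]ₓ + (1−cosω) n̂n̂ᵀ gives
  R = [+0.472585, -0.547216, -0.690809; +0.417538, -0.551277, +0.722327; -0.776096, -0.629800, -0.032042]
β = atan2(√(R₁₃²+R₂₃²), R₃₃) = 1.602844; α = atan2(R₂₃, R₁₃) mod 2π = 2.333895; γ = atan2(R₃₂, −R₃₁) mod 2π = 5.601473
Split into d^3_{-2,3}(β=1.6028) × two z-phases.
With c≡cos(β/2)=0.695686 and s≡sin(β/2)=0.718346, N=[1·120·720·1]^{1/2}=293.938769
Admissible k: 5..5 (factorial args all ≥0)
  k=5: (−1)^0·293.9388/(120)·0.6957^1·0.7183^5 = +0.325955
d^3_{-2,3}(1.6028) = +0.325955
|D^3_{-2,3}|² = |d^3_{-2,3}(β)|² = (+0.325955)² = 0.106246 (the z-rotation phases have unit modulus)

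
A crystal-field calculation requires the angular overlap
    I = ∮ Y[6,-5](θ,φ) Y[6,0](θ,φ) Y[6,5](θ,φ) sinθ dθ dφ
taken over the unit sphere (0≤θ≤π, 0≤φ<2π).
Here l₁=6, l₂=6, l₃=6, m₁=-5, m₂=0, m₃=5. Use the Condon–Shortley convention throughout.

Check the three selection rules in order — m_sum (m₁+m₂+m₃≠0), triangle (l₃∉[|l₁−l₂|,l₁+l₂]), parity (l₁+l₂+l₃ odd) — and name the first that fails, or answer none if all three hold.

azimuthal sum: -5 + 0 + 5 = 0  ✓
0 ≤ 6 ≤ 12 (triangle on l)  ✓
L = 6 + 6 + 6 = 18 (even)  ✓

none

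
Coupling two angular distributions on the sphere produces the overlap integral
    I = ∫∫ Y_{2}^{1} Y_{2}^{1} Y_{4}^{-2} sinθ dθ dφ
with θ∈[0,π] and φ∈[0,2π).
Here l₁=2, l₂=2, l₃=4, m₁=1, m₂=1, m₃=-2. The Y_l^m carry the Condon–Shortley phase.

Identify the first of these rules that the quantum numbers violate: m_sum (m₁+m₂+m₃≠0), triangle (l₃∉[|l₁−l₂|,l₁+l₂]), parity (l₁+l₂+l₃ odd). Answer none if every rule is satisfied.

none

azimuthal sum: 1 + 1 − 2 = 0  ✓
0 ≤ 4 ≤ 4 (triangle on l)  ✓
L = 2 + 2 + 4 = 8 (even)  ✓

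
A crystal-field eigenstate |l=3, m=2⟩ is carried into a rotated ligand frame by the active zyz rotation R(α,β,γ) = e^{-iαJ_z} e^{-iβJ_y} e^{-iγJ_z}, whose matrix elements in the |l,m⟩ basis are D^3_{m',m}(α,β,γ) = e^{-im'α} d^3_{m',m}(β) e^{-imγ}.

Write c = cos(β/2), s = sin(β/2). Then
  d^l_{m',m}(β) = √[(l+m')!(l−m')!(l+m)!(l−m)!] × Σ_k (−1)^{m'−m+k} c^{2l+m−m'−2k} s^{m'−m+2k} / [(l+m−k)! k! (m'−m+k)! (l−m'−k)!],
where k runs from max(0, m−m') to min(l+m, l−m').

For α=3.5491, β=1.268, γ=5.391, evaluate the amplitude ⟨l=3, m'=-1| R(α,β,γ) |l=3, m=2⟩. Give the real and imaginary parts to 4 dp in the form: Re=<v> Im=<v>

Re=0.2919 Im=-0.4080

Split into d^3_{-1,2}(β=1.2680) × two z-phases.
c=cos(1.268000/2)=0.805664, s=sin(1.268000/2)=0.592372; N=√[2·24·120·1]=75.894664
k∈{3,4} keeps every argument non-negative
  k=3: (−1)^0·75.8947/(12)·0.8057^3·0.5924^3 = +0.687506
  k=4: (−1)^1·75.8947/(24)·0.8057^1·0.5924^5 = -0.185835
d^3_{-1,2}(1.2680) = +0.687506 -0.185835 = +0.501671
D = (-0.918112-0.396322i)·(+0.501671)·(-0.211954+0.977280i) = +0.291930-0.407984i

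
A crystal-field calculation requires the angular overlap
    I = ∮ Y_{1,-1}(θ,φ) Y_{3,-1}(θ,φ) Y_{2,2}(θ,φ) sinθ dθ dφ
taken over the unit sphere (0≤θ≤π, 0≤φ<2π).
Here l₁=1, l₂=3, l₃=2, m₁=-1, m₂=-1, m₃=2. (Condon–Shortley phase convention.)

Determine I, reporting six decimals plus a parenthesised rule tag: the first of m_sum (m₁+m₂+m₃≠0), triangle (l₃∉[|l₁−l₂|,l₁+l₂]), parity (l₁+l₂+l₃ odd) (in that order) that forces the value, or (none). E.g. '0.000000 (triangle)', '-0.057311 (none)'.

Rules hold: Σm=0, L=6 even, 2≤2≤4.
N = 3·7·5 = 105
Δ = 2!·0!·4!/7! = 1/105
Racah Σ t=1..1: t=1:−1/4 = -1/4
⇒ 3j(1 3 2; 0 0 0)² = 3/35, sgn -1
Racah Σ t=2..2: t=2:+1/48 = 1/48
⇒ 3j(1 3 2; -1 -1 2)² = 1/105, sgn +1
4πI² = N·(3j₀)²·(3jₘ)² = 3/35
I = -1·√(0.0857143/4π) = -0.08258890
No selection rule forces the value: the integral is nonzero (none).

-0.082589 (none)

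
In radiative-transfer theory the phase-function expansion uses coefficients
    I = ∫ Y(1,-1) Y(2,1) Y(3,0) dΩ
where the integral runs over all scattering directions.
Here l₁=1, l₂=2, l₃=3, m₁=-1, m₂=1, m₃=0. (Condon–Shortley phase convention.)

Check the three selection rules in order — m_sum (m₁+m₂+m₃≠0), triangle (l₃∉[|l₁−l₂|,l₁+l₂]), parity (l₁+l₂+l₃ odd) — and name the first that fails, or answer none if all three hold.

Σmᵢ = 0  ✓
l₃∈[|l₁−l₂|,l₁+l₂]=[1,3], have l₃=3  ✓
Σlᵢ = 6 ⇒ even  ✓

none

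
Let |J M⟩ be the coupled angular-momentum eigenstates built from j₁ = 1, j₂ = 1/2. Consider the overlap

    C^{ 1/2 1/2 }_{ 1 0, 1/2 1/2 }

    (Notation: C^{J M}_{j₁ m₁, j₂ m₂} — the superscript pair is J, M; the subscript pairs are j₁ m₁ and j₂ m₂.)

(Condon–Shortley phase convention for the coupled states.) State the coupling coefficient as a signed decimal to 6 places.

−√(1/3) ≈ -0.577350

triangle: 1!×1!×0!/3! = 1/6
(j±m)!: 1!×1!×1!×0!×1!×0! = 1
prefactor² = (2J+1)×Δ×N² = 1/3
  k=1: −1/(1!×0!×0!×0!×1!×0!) = -1
Σ = -1  ⇒  CG² = 1/3×(-1)² = 1/3
CG = −√(1/3) = -0.577350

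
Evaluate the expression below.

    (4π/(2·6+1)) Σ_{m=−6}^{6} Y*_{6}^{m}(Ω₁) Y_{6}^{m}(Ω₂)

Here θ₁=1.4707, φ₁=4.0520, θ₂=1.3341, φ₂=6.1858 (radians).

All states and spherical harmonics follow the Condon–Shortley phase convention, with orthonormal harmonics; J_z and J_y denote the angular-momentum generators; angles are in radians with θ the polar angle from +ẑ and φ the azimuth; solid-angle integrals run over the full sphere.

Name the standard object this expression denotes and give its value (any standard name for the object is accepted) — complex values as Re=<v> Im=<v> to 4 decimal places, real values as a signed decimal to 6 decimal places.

Legendre polynomial (addition theorem), +0.326881

This sum is the spherical-harmonic addition theorem: it equals the Legendre polynomial P_l(cos γ) of the angle γ between the two directions.
Term-by-term m-sum for l=6 (normalisation 4π/13 = 0.966644):
  [-6]  conj(Y_{6,-6})(Ω₁) = +0.319541-0.342966i ; Y_{6,-6}(Ω₂) = +0.340056+0.224896i ; Δ = +0.185793-0.044764i
  [-5]  conj(Y_{6,-5})(Ω₁) = +0.026039+0.160991i ; Y_{6,-5}(Ω₂) = +0.301078+0.159405i ; Δ = -0.017823+0.052622i
  [-4]  conj(Y_{6,-4})(Ω₁) = +0.273168+0.149245i ; Y_{6,-4}(Ω₂) = -0.116471-0.047813i ; Δ = -0.024680-0.030444i
  [-3]  conj(Y_{6,-3})(Ω₁) = -0.169932+0.073932i ; Y_{6,-3}(Ω₂) = -0.321851-0.096801i ; Δ = +0.061849-0.007346i
  [-2]  conj(Y_{6,-2})(Ω₁) = -0.065702+0.257290i ; Y_{6,-2}(Ω₂) = +0.033221+0.006554i ; Δ = -0.003869+0.008117i
  [-1]  conj(Y_{6,-1})(Ω₁) = -0.118192-0.152166i ; Y_{6,-1}(Ω₂) = +0.322476+0.031504i ; Δ = -0.033320-0.052793i
  [+0]  conj(Y_{6,0})(Ω₁) = -0.253175-0.000000i ; Y_{6,0}(Ω₂) = -0.008926+0.000000i ; Δ = +0.002260+0.000000i
  [+1]  conj(Y_{6,1})(Ω₁) = +0.118192-0.152166i ; Y_{6,1}(Ω₂) = -0.322476+0.031504i ; Δ = -0.033320+0.052793i
  [+2]  conj(Y_{6,2})(Ω₁) = -0.065702-0.257290i ; Y_{6,2}(Ω₂) = +0.033221-0.006554i ; Δ = -0.003869-0.008117i
  [+3]  conj(Y_{6,3})(Ω₁) = +0.169932+0.073932i ; Y_{6,3}(Ω₂) = +0.321851-0.096801i ; Δ = +0.061849+0.007346i
  [+4]  conj(Y_{6,4})(Ω₁) = +0.273168-0.149245i ; Y_{6,4}(Ω₂) = -0.116471+0.047813i ; Δ = -0.024680+0.030444i
  [+5]  conj(Y_{6,5})(Ω₁) = -0.026039+0.160991i ; Y_{6,5}(Ω₂) = -0.301078+0.159405i ; Δ = -0.017823-0.052622i
  [+6]  conj(Y_{6,6})(Ω₁) = +0.319541+0.342966i ; Y_{6,6}(Ω₂) = +0.340056-0.224896i ; Δ = +0.185793+0.044764i
Accumulated sum +0.338161+0.000000i; after 4π/(2l+1) scaling, +0.326881+0.000000i ⇒ P_6 = 0.326881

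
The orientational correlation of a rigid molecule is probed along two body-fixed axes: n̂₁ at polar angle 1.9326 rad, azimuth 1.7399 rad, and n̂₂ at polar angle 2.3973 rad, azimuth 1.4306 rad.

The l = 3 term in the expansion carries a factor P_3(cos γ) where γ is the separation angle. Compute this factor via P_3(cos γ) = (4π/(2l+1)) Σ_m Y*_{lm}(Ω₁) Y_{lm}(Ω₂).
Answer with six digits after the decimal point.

0.315981

Addition theorem: P_3(cos γ) = (4π/7) Σ_m Y*_{lm}(Ω₁) Y_{lm}(Ω₂), m = −3…3:
  [-3]  conj(Y_{3,-3})(Ω₁) = (0.165825, -0.298335) ; Y_{3,-3}(Ω₂) = (-0.052964, 0.118414) ; Δ = (0.026544, 0.035437)
  [-2]  conj(Y_{3,-2})(Ω₁) = (0.298496, 0.104987) ; Y_{3,-2}(Ω₂) = (0.331530, 0.095474) ; Δ = (0.088937, 0.063305)
  [-1]  conj(Y_{3,-1})(Ω₁) = (0.019003, -0.111299) ; Y_{3,-1}(Ω₂) = (0.052172, -0.369693) ; Δ = (-0.040155, -0.012832)
  [+0]  conj(Y_{3,0})(Ω₁) = (0.313523, -0.000000) ; Y_{3,0}(Ω₂) = (0.080895, 0.000000) ; Δ = (0.025363, 0.000000)
  [+1]  conj(Y_{3,1})(Ω₁) = (-0.019003, -0.111299) ; Y_{3,1}(Ω₂) = (-0.052172, -0.369693) ; Δ = (-0.040155, 0.012832)
  [+2]  conj(Y_{3,2})(Ω₁) = (0.298496, -0.104987) ; Y_{3,2}(Ω₂) = (0.331530, -0.095474) ; Δ = (0.088937, -0.063305)
  [+3]  conj(Y_{3,3})(Ω₁) = (-0.165825, -0.298335) ; Y_{3,3}(Ω₂) = (0.052964, 0.118414) ; Δ = (0.026544, -0.035437)
Σ over m = (0.176015, -0.000000); ×(4π/7) → (0.315981, -0.000000). Real part: 0.315981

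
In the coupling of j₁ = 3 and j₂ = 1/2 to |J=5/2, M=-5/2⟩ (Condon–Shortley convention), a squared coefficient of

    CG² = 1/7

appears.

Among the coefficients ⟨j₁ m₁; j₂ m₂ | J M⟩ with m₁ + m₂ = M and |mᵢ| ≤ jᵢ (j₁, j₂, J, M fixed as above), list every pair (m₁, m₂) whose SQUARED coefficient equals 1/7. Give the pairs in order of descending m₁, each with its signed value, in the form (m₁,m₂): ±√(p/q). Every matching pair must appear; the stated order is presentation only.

(-2,-1/2): +√(1/7)

Admissible pairs with m₁+m₂ = M = -5/2: (-3,1/2), (-2,-1/2)
  (m₁,m₂)=(-2,-1/2): CG² = 1/7, CG = +√(1/7)   ← matches the target
  (m₁,m₂)=(-3,1/2): CG² = 6/7, CG = −√(6/7)
Pairs with CG² = 1/7: (-2,-1/2): +√(1/7)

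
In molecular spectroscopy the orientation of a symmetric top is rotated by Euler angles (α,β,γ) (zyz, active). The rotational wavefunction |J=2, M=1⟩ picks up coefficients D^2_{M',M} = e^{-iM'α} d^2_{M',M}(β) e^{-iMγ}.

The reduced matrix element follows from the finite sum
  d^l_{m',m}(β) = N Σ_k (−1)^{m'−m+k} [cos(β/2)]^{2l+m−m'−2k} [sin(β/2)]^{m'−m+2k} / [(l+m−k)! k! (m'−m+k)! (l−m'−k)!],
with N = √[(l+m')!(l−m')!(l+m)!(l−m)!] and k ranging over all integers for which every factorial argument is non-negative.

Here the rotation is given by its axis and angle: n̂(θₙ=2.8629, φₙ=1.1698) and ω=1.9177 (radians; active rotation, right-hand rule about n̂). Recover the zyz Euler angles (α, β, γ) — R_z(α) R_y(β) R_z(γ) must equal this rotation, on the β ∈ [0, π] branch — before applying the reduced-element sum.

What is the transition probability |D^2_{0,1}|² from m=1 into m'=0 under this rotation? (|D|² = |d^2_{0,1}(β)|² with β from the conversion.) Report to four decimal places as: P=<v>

P=0.2332

Axis–angle → zyz. n̂ = (sinθₙcosφₙ, sinθₙsinφₙ, cosθₙ) = (+0.107381, +0.253276, -0.961416), ω = 1.9177.
R = I cosω + sinω [n̂]ₓ + (1−cosω) n̂n̂ᵀ gives
  R = [-0.324537, +0.940588, +0.099851; -0.867701, -0.254029, -0.427276; -0.376526, -0.225308, +0.898590]
β = atan2(√(R₁₃²+R₂₃²), R₃₃) = 0.454250; α = atan2(R₂₃, R₁₃) mod 2π = 4.941961; γ = atan2(R₃₂, −R₃₁) mod 2π = 5.743954
Split into d^2_{0,1}(β=0.4542) × two z-phases.
With c≡cos(β/2)=0.974318 and s≡sin(β/2)=0.225177, N=[2·2·6·1]^{1/2}=4.898979
Admissible k: 1..2 (factorial args all ≥0)
  k=1: (−1)^0·4.8990/(2)·0.9743^3·0.2252^1 = +0.510155
  k=2: (−1)^1·4.8990/(2)·0.9743^1·0.2252^3 = -0.027249
d^2_{0,1}(0.4542) = +0.510155 -0.027249 = +0.482906
|D^2_{0,1}|² = |d^2_{0,1}(β)|² = (+0.482906)² = 0.233198 (the z-rotation phases have unit modulus)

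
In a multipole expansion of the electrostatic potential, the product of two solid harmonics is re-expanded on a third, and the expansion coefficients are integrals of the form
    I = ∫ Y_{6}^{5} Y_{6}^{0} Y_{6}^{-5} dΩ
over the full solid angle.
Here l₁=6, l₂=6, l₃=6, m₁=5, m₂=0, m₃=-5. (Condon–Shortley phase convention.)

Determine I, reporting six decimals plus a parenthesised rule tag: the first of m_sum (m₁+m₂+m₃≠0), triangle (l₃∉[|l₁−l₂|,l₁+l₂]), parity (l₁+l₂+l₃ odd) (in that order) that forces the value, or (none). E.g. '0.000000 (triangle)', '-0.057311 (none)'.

Rules hold: Σm=0, L=18 even, 0≤6≤12.
N = 13·13·13 = 2197
Δ = 6!·6!·6!/19! = 1/325909584
Racah Σ t=0..6: t=0:+1/373248000 t=1:−1/1728000 t=2:+1/110592 t=3:−1/46656 t=4:+1/110592 t=5:−1/1728000 t=6:+1/373248000 = -7/1555200
⇒ 3j(6 6 6; 0 0 0)² = 400/46189, sgn -1
Racah Σ t=0..1: t=0:+1/62208000 t=1:−1/10368000 = -1/12441600
⇒ 3j(6 6 6; 5 0 -5)² = 275/16796, sgn +1
4πI² = N·(3j₀)²·(3jₘ)² = 32500/104329
I = -1·√(0.311515/4π) = -0.15744694
No selection rule forces the value: the integral is nonzero (none).

-0.157447 (none)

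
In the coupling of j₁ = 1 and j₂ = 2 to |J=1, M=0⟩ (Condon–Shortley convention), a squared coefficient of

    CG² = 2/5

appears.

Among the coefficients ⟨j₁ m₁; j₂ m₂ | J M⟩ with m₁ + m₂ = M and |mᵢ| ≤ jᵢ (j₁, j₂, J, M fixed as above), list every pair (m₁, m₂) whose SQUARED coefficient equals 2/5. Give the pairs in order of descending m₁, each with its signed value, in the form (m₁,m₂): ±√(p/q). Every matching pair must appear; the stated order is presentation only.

(0,0): −√(2/5)

Admissible pairs with m₁+m₂ = M = 0: (-1,1), (0,0), (1,-1)
  (m₁,m₂)=(1,-1): CG² = 3/10, CG = +√(3/10)
  (m₁,m₂)=(0,0): CG² = 2/5, CG = −√(2/5)   ← matches the target
  (m₁,m₂)=(-1,1): CG² = 3/10, CG = +√(3/10)
Pairs with CG² = 2/5: (0,0): −√(2/5)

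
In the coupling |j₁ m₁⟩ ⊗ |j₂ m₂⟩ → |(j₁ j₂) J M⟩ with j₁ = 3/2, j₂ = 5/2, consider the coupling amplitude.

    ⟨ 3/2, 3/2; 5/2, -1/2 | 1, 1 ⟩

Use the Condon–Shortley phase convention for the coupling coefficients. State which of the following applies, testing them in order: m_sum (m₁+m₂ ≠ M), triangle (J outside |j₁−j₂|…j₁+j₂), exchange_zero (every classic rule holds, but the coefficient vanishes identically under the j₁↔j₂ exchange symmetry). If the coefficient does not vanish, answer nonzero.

m-sum: m₁+m₂ = 3/2+(-1/2) = 1, M = 1  ✓
triangle: |j₁−j₂| = 1 ≤ J = 1 ≤ j₁+j₂ = 4  ✓
exchange: j₁≠j₂ or m₁≠m₂ — the exchange symmetry imposes no constraint here
value check: CG = +√(1/20) = +0.223607 ≠ 0

nonzero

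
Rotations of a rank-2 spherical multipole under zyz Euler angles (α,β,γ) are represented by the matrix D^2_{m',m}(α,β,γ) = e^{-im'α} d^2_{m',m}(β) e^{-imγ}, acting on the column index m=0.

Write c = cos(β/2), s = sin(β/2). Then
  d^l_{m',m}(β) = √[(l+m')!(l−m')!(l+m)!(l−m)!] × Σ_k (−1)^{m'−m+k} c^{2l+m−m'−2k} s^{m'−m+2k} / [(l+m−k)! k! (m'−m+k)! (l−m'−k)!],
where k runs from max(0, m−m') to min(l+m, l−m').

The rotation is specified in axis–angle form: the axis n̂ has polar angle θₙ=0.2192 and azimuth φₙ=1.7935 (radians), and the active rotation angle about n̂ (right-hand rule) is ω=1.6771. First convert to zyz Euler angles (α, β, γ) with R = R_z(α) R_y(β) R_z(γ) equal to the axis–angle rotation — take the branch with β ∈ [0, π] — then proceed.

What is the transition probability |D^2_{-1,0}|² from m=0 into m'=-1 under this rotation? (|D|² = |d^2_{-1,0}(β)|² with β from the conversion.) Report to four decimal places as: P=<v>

P=0.1372

Axis–angle → zyz. n̂ = (sinθₙcosφₙ, sinθₙsinφₙ, cosθₙ) = (-0.048027, +0.212079, +0.976072), ω = 1.6771.
R = I cosω + sinω [n̂]ₓ + (1−cosω) n̂n̂ᵀ gives
  R = [-0.103552, -0.981828, +0.159029; +0.959296, -0.056354, +0.276724; -0.262734, +0.181212, +0.947699]
β = atan2(√(R₁₃²+R₂₃²), R₃₃) = 0.324849; α = atan2(R₂₃, R₁₃) mod 2π = 1.049198; γ = atan2(R₃₂, −R₃₁) mod 2π = 0.603791
Split into d^2_{-1,0}(β=0.3248) × two z-phases.
Half-angle: c=0.986838, s=0.161711. N=√(1·6·2·2)=4.898979
The bounds max(0,m−m')=1 and min(l+m,l−m')=2 give 2 terms
  k=1: (−1)^0·4.8990/(2)·0.9868^3·0.1617^1 = +0.380674
  k=2: (−1)^1·4.8990/(2)·0.9868^1·0.1617^3 = -0.010222
d^2_{-1,0}(0.3248) = +0.380674 -0.010222 = +0.370452
|D^2_{-1,0}|² = |d^2_{-1,0}(β)|² = (+0.370452)² = 0.137235 (the z-rotation phases have unit modulus)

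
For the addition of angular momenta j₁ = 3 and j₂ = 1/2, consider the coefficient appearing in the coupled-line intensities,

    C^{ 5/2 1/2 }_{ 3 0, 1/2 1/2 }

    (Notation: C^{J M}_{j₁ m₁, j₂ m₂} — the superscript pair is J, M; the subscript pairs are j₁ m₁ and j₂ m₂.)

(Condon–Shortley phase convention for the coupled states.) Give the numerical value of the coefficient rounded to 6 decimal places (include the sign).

-0.654654

triangle: 1!·5!·0!/7! = 120/5040
(j±m)!: 3!·3!·1!·0!·3!·2! = 432
prefactor² = (2J+1)·Δ·N² = 432/7
  k=1: −1/(1!·0!·2!·0!·3!·0!) = -1/12
Σ = -1/12  ⇒  CG² = 432/7·(-1/12)² = 3/7
CG = −√(3/7) = -0.654654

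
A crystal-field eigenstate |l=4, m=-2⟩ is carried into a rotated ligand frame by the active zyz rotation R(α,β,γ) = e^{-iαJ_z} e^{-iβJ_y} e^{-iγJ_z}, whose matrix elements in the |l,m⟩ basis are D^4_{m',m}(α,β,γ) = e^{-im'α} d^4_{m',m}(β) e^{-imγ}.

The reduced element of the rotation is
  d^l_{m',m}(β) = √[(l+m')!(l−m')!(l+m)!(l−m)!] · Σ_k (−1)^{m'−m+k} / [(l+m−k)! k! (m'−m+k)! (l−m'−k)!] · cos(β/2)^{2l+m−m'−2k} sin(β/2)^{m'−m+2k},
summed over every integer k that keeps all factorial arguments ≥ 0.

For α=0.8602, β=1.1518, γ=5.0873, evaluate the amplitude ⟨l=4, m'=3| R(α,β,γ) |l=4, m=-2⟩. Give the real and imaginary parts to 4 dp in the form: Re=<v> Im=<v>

Re=-0.0701 Im=-0.2635

First d^4_{3,-2}(β=1.1518), then the phase factors e^{-i(3)α} and e^{-i(-2)γ}:
With c≡cos(β/2)=0.838703 and s≡sin(β/2)=0.544590, N=[5040·1·2·720]^{1/2}=2693.993318
Admissible k: 0..1 (factorial args all ≥0)
  k=0: (−1)^5·2693.9933/(240)·0.8387^3·0.5446^5 = -0.317217
  k=1: (−1)^6·2693.9933/(720)·0.8387^1·0.5446^7 = +0.044582
d^4_{3,-2}(1.1518) = -0.317217 +0.044582 = -0.272635
Attach z-rotation phases: D = e^{-i(3)(0.8602)}·(-0.272635)·e^{-i(-2)(5.0873)} = -0.070084-0.263473i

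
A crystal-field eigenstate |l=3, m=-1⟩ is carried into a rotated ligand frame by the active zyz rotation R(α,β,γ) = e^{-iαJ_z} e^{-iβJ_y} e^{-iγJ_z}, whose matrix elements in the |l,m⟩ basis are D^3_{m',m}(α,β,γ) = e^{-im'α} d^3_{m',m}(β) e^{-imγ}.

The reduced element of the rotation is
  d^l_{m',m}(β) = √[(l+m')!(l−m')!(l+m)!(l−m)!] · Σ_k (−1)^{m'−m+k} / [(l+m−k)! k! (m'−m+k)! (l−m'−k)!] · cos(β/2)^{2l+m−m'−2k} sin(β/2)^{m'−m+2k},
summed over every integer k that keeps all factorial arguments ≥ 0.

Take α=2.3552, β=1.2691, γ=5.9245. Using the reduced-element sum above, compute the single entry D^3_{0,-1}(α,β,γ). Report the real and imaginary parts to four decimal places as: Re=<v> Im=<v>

Re=0.2162 Im=-0.0811

D^3_{0,-1}(2.3552,1.2691,5.9245) = e^{-i·0·2.3552}·d^3_{0,-1}(1.2691)·e^{-i·-1·5.9245}. Compute d first:
c=cos(1.269100/2)=0.805339, s=sin(1.269100/2)=0.592815; N=√[6·6·2·24]=41.569219
The bounds max(0,m−m')=0 and min(l+m,l−m')=2 give 3 terms
  k=0: (−1)^1·41.5692/(12)·0.8053^5·0.5928^1 = -0.695669
  k=1: (−1)^2·41.5692/(4)·0.8053^3·0.5928^3 = +1.130851
  k=2: (−1)^3·41.5692/(12)·0.8053^1·0.5928^5 = -0.204252
d^3_{0,-1}(1.2691) = -0.695669 +1.130851 -0.204252 = +0.230930
Attach z-rotation phases: D = e^{-i(0)(2.3552)}·(+0.230930)·e^{-i(-1)(5.9245)} = +0.216234-0.081067i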